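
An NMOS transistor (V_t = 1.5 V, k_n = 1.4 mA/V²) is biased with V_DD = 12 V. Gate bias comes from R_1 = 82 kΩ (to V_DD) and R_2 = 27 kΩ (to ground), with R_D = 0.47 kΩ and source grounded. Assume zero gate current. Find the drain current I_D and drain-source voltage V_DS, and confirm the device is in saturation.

V_G = V_DD·R_2/(R_1+R_2) = 12×27/109 = 2.97 V. With the source grounded, V_GS = V_G = 2.97 V.
Assume saturation: I_D = (k_n/2)(V_GS − V_t)² = (1.4/2)×(2.97 − 1.5)² = 0.7×1.47² = 1.52 mA.
V_DS = V_DD − I_D·R_D = 12 − 1.52×0.47 = 11.3 V.
Saturation requires V_DS ≥ V_GS − V_t = 1.47 V; 11.3 ≥ 1.47 ✓.

I_D ≈ 1.5 mA, V_DS ≈ 11 V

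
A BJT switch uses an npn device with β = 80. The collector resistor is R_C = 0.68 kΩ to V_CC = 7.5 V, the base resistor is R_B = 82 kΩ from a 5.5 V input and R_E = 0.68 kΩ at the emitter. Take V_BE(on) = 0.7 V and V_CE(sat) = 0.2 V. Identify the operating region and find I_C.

Assume active. Base-emitter loop: I_B = (V_BB − V_BE)/(R_B + (β+1)R_E) = (5.5 − 0.7)/(82 + 81×0.68) = 0.035 mA.
I_C = β·I_B = 80×0.035 = 2.8 mA.
V_CE = V_CC − I_C·R_C − I_E·R_E = 7.5 − 2.8×0.68 − 2.84×0.68 = 3.67 V > V_CE(sat), so the active-region assumption holds.

active; I_C ≈ 2.8 mA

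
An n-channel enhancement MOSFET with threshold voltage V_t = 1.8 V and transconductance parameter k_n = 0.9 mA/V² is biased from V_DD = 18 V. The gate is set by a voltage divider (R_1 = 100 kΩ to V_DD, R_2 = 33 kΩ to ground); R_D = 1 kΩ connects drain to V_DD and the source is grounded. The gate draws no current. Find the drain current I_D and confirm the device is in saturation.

I_D ≈ 3.2 mA

V_G = V_DD·R_2/(R_1+R_2) = 18×33/133 = 4.47 V. With the source grounded, V_GS = V_G = 4.47 V.
Assume saturation: I_D = (k_n/2)(V_GS − V_t)² = (0.9/2)×(4.47 − 1.8)² = 0.45×2.67² = 3.2 mA.
V_DS = V_DD − I_D·R_D = 18 − 3.2×1 = 14.8 V.
Saturation requires V_DS ≥ V_GS − V_t = 2.67 V; 14.8 ≥ 2.67 ✓.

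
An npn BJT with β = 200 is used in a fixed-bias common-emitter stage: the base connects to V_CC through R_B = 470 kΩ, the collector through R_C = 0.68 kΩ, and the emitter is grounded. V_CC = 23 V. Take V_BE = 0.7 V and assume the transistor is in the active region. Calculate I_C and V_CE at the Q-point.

Base loop: V_CC = I_B·R_B + V_BE, so I_B = (23 − 0.7)/470 kΩ = 0.0474 mA.
In the active region I_C = β·I_B = 200 × 0.0474 = 9.49 mA.
Collector loop: V_CE = V_CC − I_C·R_C = 23 − 9.49×0.68 = 16.5 V.
Since V_CE = 16.5 V > V_CE(sat) ≈ 0.2 V, the transistor is in the active region as assumed.

I_C ≈ 9.5 mA, V_CE ≈ 17 V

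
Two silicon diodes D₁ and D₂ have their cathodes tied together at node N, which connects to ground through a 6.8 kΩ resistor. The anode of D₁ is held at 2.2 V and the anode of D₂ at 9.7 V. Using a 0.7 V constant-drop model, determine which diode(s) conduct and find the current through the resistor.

Only D₂ conducts; I_R ≈ 1.3 mA

Assume both conduct. Then node N would need to be at both 2.2−0.7 = 1.5 V and 9.7−0.7 = 9 V, which is impossible.
Assume only D₂ conducts: V_N = 9.7 − 0.7 = 9 V, so I_R = 9/6.8 = 1.32 mA.
Check D₁: its anode-to-cathode voltage is 2.2 − 9 = -6.8 V < 0.7 V, so it is off. The assumption is consistent.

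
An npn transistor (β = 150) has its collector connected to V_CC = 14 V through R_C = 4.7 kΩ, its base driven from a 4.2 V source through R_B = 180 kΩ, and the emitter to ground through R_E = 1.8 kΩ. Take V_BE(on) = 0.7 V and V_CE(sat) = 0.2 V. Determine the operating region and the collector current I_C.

active; I_C ≈ 1.2 mA

Assume active. Base-emitter loop: I_B = (V_BB − V_BE)/(R_B + (β+1)R_E) = (4.2 − 0.7)/(180 + 151×1.8) = 0.00775 mA.
I_C = β·I_B = 150×0.00775 = 1.16 mA.
V_CE = V_CC − I_C·R_C − I_E·R_E = 14 − 1.16×4.7 − 1.17×1.8 = 6.43 V > V_CE(sat), so the active-region assumption holds.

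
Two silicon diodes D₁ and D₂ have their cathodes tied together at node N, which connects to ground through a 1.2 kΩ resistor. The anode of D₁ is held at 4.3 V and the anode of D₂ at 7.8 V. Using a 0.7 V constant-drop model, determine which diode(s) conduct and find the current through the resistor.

Assume both conduct. Then node N would need to be at both 4.3−0.7 = 3.6 V and 7.8−0.7 = 7.1 V, which is impossible.
Assume only D₂ conducts: V_N = 7.8 − 0.7 = 7.1 V, so I_R = 7.1/1.2 = 5.92 mA.
Check D₁: its anode-to-cathode voltage is 4.3 − 7.1 = -2.8 V < 0.7 V, so it is off. The assumption is consistent.

Only D₂ conducts; I_R ≈ 5.9 mA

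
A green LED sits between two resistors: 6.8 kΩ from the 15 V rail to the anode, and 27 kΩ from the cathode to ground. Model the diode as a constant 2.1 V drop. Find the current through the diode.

I ≈ 0.38 mA

The two resistors are in series with the diode, so KVL gives 15 = I·6.8 + 2.1 + I·27.
I = (15 − 2.1) / (6.8 + 27) kΩ = 12.9 / 33.8 = 0.382 mA.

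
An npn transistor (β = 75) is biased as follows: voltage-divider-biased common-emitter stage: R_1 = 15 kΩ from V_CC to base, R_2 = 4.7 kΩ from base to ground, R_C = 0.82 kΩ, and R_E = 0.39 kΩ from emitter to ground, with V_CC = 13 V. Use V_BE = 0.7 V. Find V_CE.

Thevenize the base divider: V_Th = V_CC·R_2/(R_1+R_2) = 13×4.7/19.7 = 3.1 V, R_Th = R_1‖R_2 = 3.58 kΩ.
Base-emitter loop: V_Th = I_B·R_Th + V_BE + (β+1)I_B·R_E, so I_B = (3.1 − 0.7) / (3.58 + 76×0.39) = 0.0723 mA.
I_C = β·I_B = 75×0.0723 = 5.42 mA, and I_E = (β+1)I_B = 5.49 mA.
V_CE = V_CC − I_C·R_C − I_E·R_E = 13 − 5.42×0.82 − 5.49×0.39 = 6.41 V.
V_CE = 6.41 V > 0.2 V confirms active-region operation.

V_CE ≈ 6.4 V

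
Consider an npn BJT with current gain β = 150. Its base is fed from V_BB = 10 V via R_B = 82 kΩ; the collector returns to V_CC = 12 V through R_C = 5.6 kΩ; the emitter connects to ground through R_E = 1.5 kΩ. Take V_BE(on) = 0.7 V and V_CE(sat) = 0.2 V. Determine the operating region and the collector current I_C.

saturation; I_C ≈ 1.6 mA

Assume active: I_B = (10 − 0.7)/(82 + 151×1.5) = 0.0301 mA, I_C = β·I_B = 4.52 mA.
Then V_CE = 12 − 4.52×5.6 − 4.55×1.5 = -20.2 V < 0.2 V — the active assumption fails.
Re-solve with V_CE = 0.2 V. KCL at the emitter: V_E/R_E = (V_BB−0.7−V_E)/R_B + (V_CC−0.2−V_E)/R_C, giving V_E = 2.59 V.
I_C = (V_CC − 0.2 − V_E)/R_C = (11.8 − 2.59)/5.6 = 1.64 mA.
Check: I_B = (9.3 − 2.59)/82 = 0.0818 mA, and β·I_B = 12.3 mA > I_C, confirming saturation.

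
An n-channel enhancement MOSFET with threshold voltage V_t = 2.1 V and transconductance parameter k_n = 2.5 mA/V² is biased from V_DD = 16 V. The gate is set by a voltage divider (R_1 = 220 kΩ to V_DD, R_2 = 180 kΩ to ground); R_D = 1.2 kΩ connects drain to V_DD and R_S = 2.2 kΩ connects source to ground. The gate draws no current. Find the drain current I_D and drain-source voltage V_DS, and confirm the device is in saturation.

I_D ≈ 1.8 mA, V_DS ≈ 10 V

V_G = V_DD·R_2/(R_1+R_2) = 16×180/400 = 7.2 V.
Assume saturation: I_D = (k_n/2)(V_GS − V_t)² with V_GS = V_G − I_D·R_S = 7.2 − 2.2·I_D.
Substituting gives 6.05·I_D² − 29.1·I_D + 32.5 = 0, with roots I_D = 1.78 or 3.03 mA.
The root I_D = 3.03 mA gives V_GS = 0.544 V ≤ V_t, so take I_D = 1.78 mA.
Then V_GS = 3.29 V and V_DS = V_DD − I_D(R_D+R_S) = 16 − 1.78×3.4 = 9.96 V.
Saturation requires V_DS ≥ V_GS − V_t = 1.19 V; 9.96 ≥ 1.19 ✓.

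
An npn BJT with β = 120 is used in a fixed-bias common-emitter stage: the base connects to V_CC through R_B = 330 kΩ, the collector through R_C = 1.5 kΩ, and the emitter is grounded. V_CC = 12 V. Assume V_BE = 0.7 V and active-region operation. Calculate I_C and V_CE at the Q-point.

Base loop: V_CC = I_B·R_B + V_BE, so I_B = (12 − 0.7)/330 kΩ = 0.0342 mA.
In the active region I_C = β·I_B = 120 × 0.0342 = 4.11 mA.
Collector loop: V_CE = V_CC − I_C·R_C = 12 − 4.11×1.5 = 5.84 V.
Since V_CE = 5.84 V > V_CE(sat) ≈ 0.2 V, the transistor is in the active region as assumed.

I_C ≈ 4.1 mA, V_CE ≈ 5.8 V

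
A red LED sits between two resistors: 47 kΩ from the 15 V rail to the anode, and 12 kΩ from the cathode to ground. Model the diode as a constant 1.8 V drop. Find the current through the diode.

The two resistors are in series with the diode, so KVL gives 15 = I·47 + 1.8 + I·12.
I = (15 − 1.8) / (47 + 12) kΩ = 13.2 / 59 = 0.224 mA.

I ≈ 0.22 mA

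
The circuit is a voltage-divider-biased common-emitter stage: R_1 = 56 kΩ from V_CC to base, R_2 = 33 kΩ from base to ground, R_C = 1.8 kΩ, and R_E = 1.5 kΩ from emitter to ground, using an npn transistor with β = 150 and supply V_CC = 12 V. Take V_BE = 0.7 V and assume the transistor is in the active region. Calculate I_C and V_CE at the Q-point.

Thevenize the base divider: V_Th = V_CC·R_2/(R_1+R_2) = 12×33/89 = 4.45 V, R_Th = R_1‖R_2 = 20.8 kΩ.
Base-emitter loop: V_Th = I_B·R_Th + V_BE + (β+1)I_B·R_E, so I_B = (4.45 − 0.7) / (20.8 + 151×1.5) = 0.0152 mA.
I_C = β·I_B = 150×0.0152 = 2.27 mA, and I_E = (β+1)I_B = 2.29 mA.
V_CE = V_CC − I_C·R_C − I_E·R_E = 12 − 2.27×1.8 − 2.29×1.5 = 4.47 V.
V_CE = 4.47 V > 0.2 V confirms active-region operation.

I_C ≈ 2.3 mA, V_CE ≈ 4.5 V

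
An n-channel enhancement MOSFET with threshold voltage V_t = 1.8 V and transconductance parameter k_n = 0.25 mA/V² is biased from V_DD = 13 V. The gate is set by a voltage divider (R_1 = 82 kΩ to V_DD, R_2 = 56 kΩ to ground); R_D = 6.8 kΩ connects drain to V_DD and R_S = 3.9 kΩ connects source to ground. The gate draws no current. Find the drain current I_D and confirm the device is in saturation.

I_D ≈ 0.42 mA

V_G = V_DD·R_2/(R_1+R_2) = 13×56/138 = 5.28 V.
Assume saturation: I_D = (k_n/2)(V_GS − V_t)² with V_GS = V_G − I_D·R_S = 5.28 − 3.9·I_D.
Substituting gives 1.9·I_D² − 4.39·I_D + 1.51 = 0, with roots I_D = 0.421 or 1.89 mA.
The root I_D = 1.89 mA gives V_GS = -2.09 V ≤ V_t, so take I_D = 0.421 mA.
Then V_GS = 3.63 V and V_DS = V_DD − I_D(R_D+R_S) = 13 − 0.421×10.7 = 8.5 V.
Saturation requires V_DS ≥ V_GS − V_t = 1.83 V; 8.5 ≥ 1.83 ✓.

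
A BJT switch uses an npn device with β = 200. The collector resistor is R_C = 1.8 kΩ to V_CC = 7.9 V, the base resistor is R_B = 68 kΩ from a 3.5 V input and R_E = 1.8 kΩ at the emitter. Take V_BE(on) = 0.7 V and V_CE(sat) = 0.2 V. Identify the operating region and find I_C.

Assume active. Base-emitter loop: I_B = (V_BB − V_BE)/(R_B + (β+1)R_E) = (3.5 − 0.7)/(68 + 201×1.8) = 0.00651 mA.
I_C = β·I_B = 200×0.00651 = 1.3 mA.
V_CE = V_CC − I_C·R_C − I_E·R_E = 7.9 − 1.3×1.8 − 1.31×1.8 = 3.2 V > V_CE(sat), so the active-region assumption holds.

active; I_C ≈ 1.3 mA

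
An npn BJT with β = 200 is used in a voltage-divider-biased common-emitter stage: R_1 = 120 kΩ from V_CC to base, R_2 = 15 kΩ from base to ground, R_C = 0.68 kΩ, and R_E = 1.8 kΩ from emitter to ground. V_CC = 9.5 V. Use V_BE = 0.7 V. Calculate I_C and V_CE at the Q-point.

Thevenize the base divider: V_Th = V_CC·R_2/(R_1+R_2) = 9.5×15/135 = 1.06 V, R_Th = R_1‖R_2 = 13.3 kΩ.
Base-emitter loop: V_Th = I_B·R_Th + V_BE + (β+1)I_B·R_E, so I_B = (1.06 − 0.7) / (13.3 + 201×1.8) = 0.000948 mA.
I_C = β·I_B = 200×0.000948 = 0.19 mA, and I_E = (β+1)I_B = 0.191 mA.
V_CE = V_CC − I_C·R_C − I_E·R_E = 9.5 − 0.19×0.68 − 0.191×1.8 = 9.03 V.
V_CE = 9.03 V > 0.2 V confirms active-region operation.

I_C ≈ 0.19 mA, V_CE ≈ 9 V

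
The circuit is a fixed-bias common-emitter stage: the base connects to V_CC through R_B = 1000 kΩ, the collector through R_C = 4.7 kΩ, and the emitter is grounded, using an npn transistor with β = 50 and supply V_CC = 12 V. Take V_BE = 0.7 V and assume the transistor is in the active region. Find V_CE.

V_CE ≈ 9.3 V

Base loop: V_CC = I_B·R_B + V_BE, so I_B = (12 − 0.7)/1000 kΩ = 0.0113 mA.
In the active region I_C = β·I_B = 50 × 0.0113 = 0.565 mA.
Collector loop: V_CE = V_CC − I_C·R_C = 12 − 0.565×4.7 = 9.34 V.
Since V_CE = 9.34 V > V_CE(sat) ≈ 0.2 V, the transistor is in the active region as assumed.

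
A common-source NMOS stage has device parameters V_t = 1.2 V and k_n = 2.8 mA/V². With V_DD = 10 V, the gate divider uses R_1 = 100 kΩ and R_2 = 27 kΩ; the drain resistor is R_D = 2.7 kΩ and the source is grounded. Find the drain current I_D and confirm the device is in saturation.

I_D ≈ 1.2 mA

V_G = V_DD·R_2/(R_1+R_2) = 10×27/127 = 2.13 V. With the source grounded, V_GS = V_G = 2.13 V.
Assume saturation: I_D = (k_n/2)(V_GS − V_t)² = (2.8/2)×(2.13 − 1.2)² = 1.4×0.926² = 1.2 mA.
V_DS = V_DD − I_D·R_D = 10 − 1.2×2.7 = 6.76 V.
Saturation requires V_DS ≥ V_GS − V_t = 0.926 V; 6.76 ≥ 0.926 ✓.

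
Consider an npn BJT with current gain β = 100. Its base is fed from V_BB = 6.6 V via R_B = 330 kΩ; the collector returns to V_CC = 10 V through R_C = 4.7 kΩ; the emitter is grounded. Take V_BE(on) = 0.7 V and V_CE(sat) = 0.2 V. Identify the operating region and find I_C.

active; I_C ≈ 1.8 mA

Assume active. Base-emitter loop: I_B = (V_BB − V_BE)/R_B = (6.6 − 0.7)/330 = 0.0179 mA.
I_C = β·I_B = 100×0.0179 = 1.79 mA.
V_CE = V_CC − I_C·R_C = 10 − 1.79×4.7 = 1.6 V > V_CE(sat), so the active-region assumption holds.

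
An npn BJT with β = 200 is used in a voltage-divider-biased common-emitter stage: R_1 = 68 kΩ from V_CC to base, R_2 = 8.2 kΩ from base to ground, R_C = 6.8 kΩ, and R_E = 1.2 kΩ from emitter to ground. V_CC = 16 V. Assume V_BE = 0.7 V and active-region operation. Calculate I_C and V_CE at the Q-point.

I_C ≈ 0.82 mA, V_CE ≈ 9.4 V

Thevenize the base divider: V_Th = V_CC·R_2/(R_1+R_2) = 16×8.2/76.2 = 1.72 V, R_Th = R_1‖R_2 = 7.32 kΩ.
Base-emitter loop: V_Th = I_B·R_Th + V_BE + (β+1)I_B·R_E, so I_B = (1.72 − 0.7) / (7.32 + 201×1.2) = 0.00411 mA.
I_C = β·I_B = 200×0.00411 = 0.822 mA, and I_E = (β+1)I_B = 0.826 mA.
V_CE = V_CC − I_C·R_C − I_E·R_E = 16 − 0.822×6.8 − 0.826×1.2 = 9.42 V.
V_CE = 9.42 V > 0.2 V confirms active-region operation.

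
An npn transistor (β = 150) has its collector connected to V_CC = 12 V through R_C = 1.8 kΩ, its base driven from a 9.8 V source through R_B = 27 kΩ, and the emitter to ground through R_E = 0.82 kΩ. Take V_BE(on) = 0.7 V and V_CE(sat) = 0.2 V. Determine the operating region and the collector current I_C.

Assume active: I_B = (9.8 − 0.7)/(27 + 151×0.82) = 0.0603 mA, I_C = β·I_B = 9.05 mA.
Then V_CE = 12 − 9.05×1.8 − 9.11×0.82 = -11.8 V < 0.2 V — the active assumption fails.
Re-solve with V_CE = 0.2 V. KCL at the emitter: V_E/R_E = (V_BB−0.7−V_E)/R_B + (V_CC−0.2−V_E)/R_C, giving V_E = 3.8 V.
I_C = (V_CC − 0.2 − V_E)/R_C = (11.8 − 3.8)/1.8 = 4.44 mA.
Check: I_B = (9.1 − 3.8)/27 = 0.196 mA, and β·I_B = 29.4 mA > I_C, confirming saturation.

saturation; I_C ≈ 4.4 mA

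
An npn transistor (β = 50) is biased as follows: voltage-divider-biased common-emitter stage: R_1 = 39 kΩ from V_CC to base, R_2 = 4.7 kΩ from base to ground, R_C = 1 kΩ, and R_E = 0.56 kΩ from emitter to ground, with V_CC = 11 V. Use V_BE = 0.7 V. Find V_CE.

Thevenize the base divider: V_Th = V_CC·R_2/(R_1+R_2) = 11×4.7/43.7 = 1.18 V, R_Th = R_1‖R_2 = 4.19 kΩ.
Base-emitter loop: V_Th = I_B·R_Th + V_BE + (β+1)I_B·R_E, so I_B = (1.18 − 0.7) / (4.19 + 51×0.56) = 0.0147 mA.
I_C = β·I_B = 50×0.0147 = 0.737 mA, and I_E = (β+1)I_B = 0.752 mA.
V_CE = V_CC − I_C·R_C − I_E·R_E = 11 − 0.737×1 − 0.752×0.56 = 9.84 V.
V_CE = 9.84 V > 0.2 V confirms active-region operation.

V_CE ≈ 9.8 V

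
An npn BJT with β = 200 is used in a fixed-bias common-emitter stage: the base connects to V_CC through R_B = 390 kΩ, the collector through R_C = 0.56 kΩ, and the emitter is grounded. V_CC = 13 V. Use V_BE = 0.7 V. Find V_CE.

Base loop: V_CC = I_B·R_B + V_BE, so I_B = (13 − 0.7)/390 kΩ = 0.0315 mA.
In the active region I_C = β·I_B = 200 × 0.0315 = 6.31 mA.
Collector loop: V_CE = V_CC − I_C·R_C = 13 − 6.31×0.56 = 9.47 V.
Since V_CE = 9.47 V > V_CE(sat) ≈ 0.2 V, the transistor is in the active region as assumed.

V_CE ≈ 9.5 V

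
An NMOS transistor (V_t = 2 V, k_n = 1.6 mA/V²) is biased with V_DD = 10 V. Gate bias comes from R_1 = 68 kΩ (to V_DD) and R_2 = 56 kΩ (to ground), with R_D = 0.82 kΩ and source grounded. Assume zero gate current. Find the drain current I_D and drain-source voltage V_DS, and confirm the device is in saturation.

I_D ≈ 5.1 mA, V_DS ≈ 5.8 V

V_G = V_DD·R_2/(R_1+R_2) = 10×56/124 = 4.52 V. With the source grounded, V_GS = V_G = 4.52 V.
Assume saturation: I_D = (k_n/2)(V_GS − V_t)² = (1.6/2)×(4.52 − 2)² = 0.8×2.52² = 5.06 mA.
V_DS = V_DD − I_D·R_D = 10 − 5.06×0.82 = 5.85 V.
Saturation requires V_DS ≥ V_GS − V_t = 2.52 V; 5.85 ≥ 2.52 ✓.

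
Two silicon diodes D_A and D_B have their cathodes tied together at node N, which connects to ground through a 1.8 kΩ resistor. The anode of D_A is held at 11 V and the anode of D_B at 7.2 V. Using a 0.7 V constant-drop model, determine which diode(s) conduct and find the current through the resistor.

Assume both conduct. Then node N would need to be at both 11−0.7 = 10.3 V and 7.2−0.7 = 6.5 V, which is impossible.
Assume only D_A conducts: V_N = 11 − 0.7 = 10.3 V, so I_R = 10.3/1.8 = 5.72 mA.
Check D_B: its anode-to-cathode voltage is 7.2 − 10.3 = -3.1 V < 0.7 V, so it is off. The assumption is consistent.

Only D_A conducts; I_R ≈ 5.7 mA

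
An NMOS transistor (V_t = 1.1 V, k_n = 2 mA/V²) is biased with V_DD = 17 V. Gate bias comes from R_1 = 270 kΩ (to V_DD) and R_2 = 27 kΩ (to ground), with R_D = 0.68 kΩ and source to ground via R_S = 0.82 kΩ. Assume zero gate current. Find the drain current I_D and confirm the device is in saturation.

I_D ≈ 0.12 mA

V_G = V_DD·R_2/(R_1+R_2) = 17×27/297 = 1.55 V.
Assume saturation: I_D = (k_n/2)(V_GS − V_t)² with V_GS = V_G − I_D·R_S = 1.55 − 0.82·I_D.
Substituting gives 0.672·I_D² − 1.73·I_D + 0.198 = 0, with roots I_D = 0.12 or 2.45 mA.
The root I_D = 2.45 mA gives V_GS = -0.466 V ≤ V_t, so take I_D = 0.12 mA.
Then V_GS = 1.45 V and V_DS = V_DD − I_D(R_D+R_S) = 17 − 0.12×1.5 = 16.8 V.
Saturation requires V_DS ≥ V_GS − V_t = 0.347 V; 16.8 ≥ 0.347 ✓.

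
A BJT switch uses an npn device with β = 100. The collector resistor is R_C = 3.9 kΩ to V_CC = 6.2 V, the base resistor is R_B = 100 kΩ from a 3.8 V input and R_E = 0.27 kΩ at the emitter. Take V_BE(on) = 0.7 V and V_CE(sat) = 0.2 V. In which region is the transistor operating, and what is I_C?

Assume active: I_B = (3.8 − 0.7)/(100 + 101×0.27) = 0.0244 mA, I_C = β·I_B = 2.44 mA.
Then V_CE = 6.2 − 2.44×3.9 − 2.46×0.27 = -3.96 V < 0.2 V — the active assumption fails.
Re-solve with V_CE = 0.2 V. KCL at the emitter: V_E/R_E = (V_BB−0.7−V_E)/R_B + (V_CC−0.2−V_E)/R_C, giving V_E = 0.395 V.
I_C = (V_CC − 0.2 − V_E)/R_C = (6 − 0.395)/3.9 = 1.44 mA.
Check: I_B = (3.1 − 0.395)/100 = 0.027 mA, and β·I_B = 2.7 mA > I_C, confirming saturation.

saturation; I_C ≈ 1.4 mA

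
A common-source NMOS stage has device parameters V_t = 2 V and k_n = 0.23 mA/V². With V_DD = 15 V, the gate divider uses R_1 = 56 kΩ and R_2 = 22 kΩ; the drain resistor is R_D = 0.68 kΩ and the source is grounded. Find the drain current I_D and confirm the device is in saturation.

I_D ≈ 0.57 mA

V_G = V_DD·R_2/(R_1+R_2) = 15×22/78 = 4.23 V. With the source grounded, V_GS = V_G = 4.23 V.
Assume saturation: I_D = (k_n/2)(V_GS − V_t)² = (0.23/2)×(4.23 − 2)² = 0.115×2.23² = 0.572 mA.
V_DS = V_DD − I_D·R_D = 15 − 0.572×0.68 = 14.6 V.
Saturation requires V_DS ≥ V_GS − V_t = 2.23 V; 14.6 ≥ 2.23 ✓.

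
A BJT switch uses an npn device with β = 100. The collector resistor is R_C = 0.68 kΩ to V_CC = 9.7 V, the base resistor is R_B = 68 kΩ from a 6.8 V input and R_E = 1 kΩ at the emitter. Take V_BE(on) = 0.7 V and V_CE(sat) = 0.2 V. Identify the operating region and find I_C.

Assume active. Base-emitter loop: I_B = (V_BB − V_BE)/(R_B + (β+1)R_E) = (6.8 − 0.7)/(68 + 101×1) = 0.0361 mA.
I_C = β·I_B = 100×0.0361 = 3.61 mA.
V_CE = V_CC − I_C·R_C − I_E·R_E = 9.7 − 3.61×0.68 − 3.65×1 = 3.6 V > V_CE(sat), so the active-region assumption holds.

active; I_C ≈ 3.6 mA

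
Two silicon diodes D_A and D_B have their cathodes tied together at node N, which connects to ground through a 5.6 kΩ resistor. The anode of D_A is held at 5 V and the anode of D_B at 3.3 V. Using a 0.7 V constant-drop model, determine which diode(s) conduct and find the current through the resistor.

Only D_A conducts; I_R ≈ 0.77 mA

Assume both conduct. Then node N would need to be at both 5−0.7 = 4.3 V and 3.3−0.7 = 2.6 V, which is impossible.
Assume only D_A conducts: V_N = 5 − 0.7 = 4.3 V, so I_R = 4.3/5.6 = 0.768 mA.
Check D_B: its anode-to-cathode voltage is 3.3 − 4.3 = -1 V < 0.7 V, so it is off. The assumption is consistent.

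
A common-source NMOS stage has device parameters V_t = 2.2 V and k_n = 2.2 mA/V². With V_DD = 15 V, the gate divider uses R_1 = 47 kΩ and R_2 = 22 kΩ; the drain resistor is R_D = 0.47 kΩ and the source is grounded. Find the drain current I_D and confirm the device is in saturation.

V_G = V_DD·R_2/(R_1+R_2) = 15×22/69 = 4.78 V. With the source grounded, V_GS = V_G = 4.78 V.
Assume saturation: I_D = (k_n/2)(V_GS − V_t)² = (2.2/2)×(4.78 − 2.2)² = 1.1×2.58² = 7.34 mA.
V_DS = V_DD − I_D·R_D = 15 − 7.34×0.47 = 11.6 V.
Saturation requires V_DS ≥ V_GS − V_t = 2.58 V; 11.6 ≥ 2.58 ✓.

I_D ≈ 7.3 mA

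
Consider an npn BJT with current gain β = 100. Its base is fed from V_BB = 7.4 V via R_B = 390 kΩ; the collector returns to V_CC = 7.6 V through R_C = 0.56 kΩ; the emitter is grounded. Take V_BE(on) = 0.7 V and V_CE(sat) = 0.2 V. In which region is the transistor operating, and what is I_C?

Assume active. Base-emitter loop: I_B = (V_BB − V_BE)/R_B = (7.4 − 0.7)/390 = 0.0172 mA.
I_C = β·I_B = 100×0.0172 = 1.72 mA.
V_CE = V_CC − I_C·R_C = 7.6 − 1.72×0.56 = 6.64 V > V_CE(sat), so the active-region assumption holds.

active; I_C ≈ 1.7 mA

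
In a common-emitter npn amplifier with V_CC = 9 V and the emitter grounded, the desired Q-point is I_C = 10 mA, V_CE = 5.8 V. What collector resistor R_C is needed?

R_C ≈ 0.32 kΩ

Collector loop: V_CC = I_C·R_C + V_CE.
R_C = (V_CC − V_CE)/I_C = (9 − 5.8)/10 = 0.32 kΩ.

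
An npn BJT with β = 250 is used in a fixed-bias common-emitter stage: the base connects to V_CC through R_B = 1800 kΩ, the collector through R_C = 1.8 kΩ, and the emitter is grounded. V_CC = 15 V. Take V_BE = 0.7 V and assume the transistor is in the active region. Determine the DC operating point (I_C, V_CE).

Base loop: V_CC = I_B·R_B + V_BE, so I_B = (15 − 0.7)/1800 kΩ = 0.00794 mA.
In the active region I_C = β·I_B = 250 × 0.00794 = 1.99 mA.
Collector loop: V_CE = V_CC − I_C·R_C = 15 − 1.99×1.8 = 11.4 V.
Since V_CE = 11.4 V > V_CE(sat) ≈ 0.2 V, the transistor is in the active region as assumed.

I_C ≈ 2 mA, V_CE ≈ 11 V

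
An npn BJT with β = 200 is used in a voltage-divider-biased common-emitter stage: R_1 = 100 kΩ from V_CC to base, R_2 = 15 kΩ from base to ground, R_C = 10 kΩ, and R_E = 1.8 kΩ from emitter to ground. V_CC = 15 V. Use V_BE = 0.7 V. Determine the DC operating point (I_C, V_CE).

Thevenize the base divider: V_Th = V_CC·R_2/(R_1+R_2) = 15×15/115 = 1.96 V, R_Th = R_1‖R_2 = 13 kΩ.
Base-emitter loop: V_Th = I_B·R_Th + V_BE + (β+1)I_B·R_E, so I_B = (1.96 − 0.7) / (13 + 201×1.8) = 0.00335 mA.
I_C = β·I_B = 200×0.00335 = 0.67 mA, and I_E = (β+1)I_B = 0.674 mA.
V_CE = V_CC − I_C·R_C − I_E·R_E = 15 − 0.67×10 − 0.674×1.8 = 7.08 V.
V_CE = 7.08 V > 0.2 V confirms active-region operation.

I_C ≈ 0.67 mA, V_CE ≈ 7.1 V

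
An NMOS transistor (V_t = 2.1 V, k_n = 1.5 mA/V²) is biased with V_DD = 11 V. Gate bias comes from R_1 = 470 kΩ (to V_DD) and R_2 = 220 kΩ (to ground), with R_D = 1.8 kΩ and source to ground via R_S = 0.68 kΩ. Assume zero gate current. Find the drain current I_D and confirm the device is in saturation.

V_G = V_DD·R_2/(R_1+R_2) = 11×220/690 = 3.51 V.
Assume saturation: I_D = (k_n/2)(V_GS − V_t)² with V_GS = V_G − I_D·R_S = 3.51 − 0.68·I_D.
Substituting gives 0.347·I_D² − 2.44·I_D + 1.49 = 0, with roots I_D = 0.675 or 6.35 mA.
The root I_D = 6.35 mA gives V_GS = -0.809 V ≤ V_t, so take I_D = 0.675 mA.
Then V_GS = 3.05 V and V_DS = V_DD − I_D(R_D+R_S) = 11 − 0.675×2.48 = 9.33 V.
Saturation requires V_DS ≥ V_GS − V_t = 0.948 V; 9.33 ≥ 0.948 ✓.

I_D ≈ 0.67 mA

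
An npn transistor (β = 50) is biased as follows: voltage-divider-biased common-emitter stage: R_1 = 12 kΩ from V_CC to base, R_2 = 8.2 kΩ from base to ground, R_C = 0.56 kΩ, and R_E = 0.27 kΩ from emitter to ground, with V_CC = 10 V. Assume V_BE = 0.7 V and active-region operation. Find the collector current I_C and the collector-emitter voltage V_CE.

Thevenize the base divider: V_Th = V_CC·R_2/(R_1+R_2) = 10×8.2/20.2 = 4.06 V, R_Th = R_1‖R_2 = 4.87 kΩ.
Base-emitter loop: V_Th = I_B·R_Th + V_BE + (β+1)I_B·R_E, so I_B = (4.06 − 0.7) / (4.87 + 51×0.27) = 0.18 mA.
I_C = β·I_B = 50×0.18 = 9.01 mA, and I_E = (β+1)I_B = 9.19 mA.
V_CE = V_CC − I_C·R_C − I_E·R_E = 10 − 9.01×0.56 − 9.19×0.27 = 2.47 V.
V_CE = 2.47 V > 0.2 V confirms active-region operation.

I_C ≈ 9 mA, V_CE ≈ 2.5 V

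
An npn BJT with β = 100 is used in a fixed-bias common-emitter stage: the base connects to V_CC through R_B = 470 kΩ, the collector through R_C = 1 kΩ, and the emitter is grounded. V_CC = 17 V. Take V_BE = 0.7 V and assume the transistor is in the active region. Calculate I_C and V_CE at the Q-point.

I_C ≈ 3.5 mA, V_CE ≈ 14 V

Base loop: V_CC = I_B·R_B + V_BE, so I_B = (17 − 0.7)/470 kΩ = 0.0347 mA.
In the active region I_C = β·I_B = 100 × 0.0347 = 3.47 mA.
Collector loop: V_CE = V_CC − I_C·R_C = 17 − 3.47×1 = 13.5 V.
Since V_CE = 13.5 V > V_CE(sat) ≈ 0.2 V, the transistor is in the active region as assumed.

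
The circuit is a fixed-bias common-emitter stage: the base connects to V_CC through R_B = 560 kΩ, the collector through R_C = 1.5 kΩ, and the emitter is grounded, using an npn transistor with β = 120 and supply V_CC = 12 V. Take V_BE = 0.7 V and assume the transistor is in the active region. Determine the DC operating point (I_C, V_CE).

Base loop: V_CC = I_B·R_B + V_BE, so I_B = (12 − 0.7)/560 kΩ = 0.0202 mA.
In the active region I_C = β·I_B = 120 × 0.0202 = 2.42 mA.
Collector loop: V_CE = V_CC − I_C·R_C = 12 − 2.42×1.5 = 8.37 V.
Since V_CE = 8.37 V > V_CE(sat) ≈ 0.2 V, the transistor is in the active region as assumed.

I_C ≈ 2.4 mA, V_CE ≈ 8.4 V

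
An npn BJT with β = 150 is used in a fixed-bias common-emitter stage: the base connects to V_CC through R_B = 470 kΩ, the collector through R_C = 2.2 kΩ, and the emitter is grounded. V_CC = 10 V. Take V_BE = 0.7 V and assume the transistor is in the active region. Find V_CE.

Base loop: V_CC = I_B·R_B + V_BE, so I_B = (10 − 0.7)/470 kΩ = 0.0198 mA.
In the active region I_C = β·I_B = 150 × 0.0198 = 2.97 mA.
Collector loop: V_CE = V_CC − I_C·R_C = 10 − 2.97×2.2 = 3.47 V.
Since V_CE = 3.47 V > V_CE(sat) ≈ 0.2 V, the transistor is in the active region as assumed.

V_CE ≈ 3.5 V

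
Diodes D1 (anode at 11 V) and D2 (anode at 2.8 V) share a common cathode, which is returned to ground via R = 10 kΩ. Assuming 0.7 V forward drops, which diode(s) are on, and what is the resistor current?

Assume both conduct. Then node N would need to be at both 11−0.7 = 10.3 V and 2.8−0.7 = 2.1 V, which is impossible.
Assume only D1 conducts: V_N = 11 − 0.7 = 10.3 V, so I_R = 10.3/10 = 1.03 mA.
Check D2: its anode-to-cathode voltage is 2.8 − 10.3 = -7.5 V < 0.7 V, so it is off. The assumption is consistent.

Only D1 conducts; I_R ≈ 1 mA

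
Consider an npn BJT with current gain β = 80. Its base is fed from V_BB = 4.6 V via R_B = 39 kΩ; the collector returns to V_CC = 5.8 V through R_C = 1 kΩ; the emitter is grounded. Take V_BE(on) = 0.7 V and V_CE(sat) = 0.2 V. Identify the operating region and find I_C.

Assume active: I_B = (4.6 − 0.7)/39 = 0.1 mA, giving I_C = β·I_B = 8 mA.
But then V_CE = 5.8 − 8×1 = -2.2 V < V_CE(sat) = 0.2 V — impossible in the active region.
So the transistor is saturated. With V_CE = 0.2 V, I_C = (V_CC − 0.2)/R_C = 5.6/1 = 5.6 mA.
Check: β·I_B = 8 mA > I_C = 5.6 mA, confirming saturation.

saturation; I_C ≈ 5.6 mA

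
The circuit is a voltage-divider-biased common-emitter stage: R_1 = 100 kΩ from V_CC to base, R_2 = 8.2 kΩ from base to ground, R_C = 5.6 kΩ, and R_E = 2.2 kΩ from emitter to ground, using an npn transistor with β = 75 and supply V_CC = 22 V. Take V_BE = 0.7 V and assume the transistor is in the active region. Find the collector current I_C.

I_C ≈ 0.42 mA

Thevenize the base divider: V_Th = V_CC·R_2/(R_1+R_2) = 22×8.2/108 = 1.67 V, R_Th = R_1‖R_2 = 7.58 kΩ.
Base-emitter loop: V_Th = I_B·R_Th + V_BE + (β+1)I_B·R_E, so I_B = (1.67 − 0.7) / (7.58 + 76×2.2) = 0.00553 mA.
I_C = β·I_B = 75×0.00553 = 0.415 mA, and I_E = (β+1)I_B = 0.421 mA.
V_CE = V_CC − I_C·R_C − I_E·R_E = 22 − 0.415×5.6 − 0.421×2.2 = 18.8 V.
V_CE = 18.8 V > 0.2 V confirms active-region operation.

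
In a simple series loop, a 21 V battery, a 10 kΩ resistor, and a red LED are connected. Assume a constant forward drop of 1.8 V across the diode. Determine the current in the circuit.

KVL around the loop: 21 = V_D + I·R = 1.8 + I × 10 kΩ.
So I = (21 − 1.8) / 10 kΩ = 19.2 / 10 = 1.92 mA.

I ≈ 1.9 mA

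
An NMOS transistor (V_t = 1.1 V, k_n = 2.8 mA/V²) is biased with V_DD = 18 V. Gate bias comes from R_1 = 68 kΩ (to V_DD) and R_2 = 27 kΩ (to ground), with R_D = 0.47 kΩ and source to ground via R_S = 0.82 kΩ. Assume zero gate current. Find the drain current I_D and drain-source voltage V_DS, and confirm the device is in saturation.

V_G = V_DD·R_2/(R_1+R_2) = 18×27/95 = 5.12 V.
Assume saturation: I_D = (k_n/2)(V_GS − V_t)² with V_GS = V_G − I_D·R_S = 5.12 − 0.82·I_D.
Substituting gives 0.941·I_D² − 10.2·I_D + 22.6 = 0, with roots I_D = 3.09 or 7.77 mA.
The root I_D = 7.77 mA gives V_GS = -1.26 V ≤ V_t, so take I_D = 3.09 mA.
Then V_GS = 2.58 V and V_DS = V_DD − I_D(R_D+R_S) = 18 − 3.09×1.29 = 14 V.
Saturation requires V_DS ≥ V_GS − V_t = 1.48 V; 14 ≥ 1.48 ✓.

I_D ≈ 3.1 mA, V_DS ≈ 14 V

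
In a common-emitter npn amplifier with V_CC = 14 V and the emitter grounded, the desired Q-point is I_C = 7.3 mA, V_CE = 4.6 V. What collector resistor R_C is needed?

Collector loop: V_CC = I_C·R_C + V_CE.
R_C = (V_CC − V_CE)/I_C = (14 − 4.6)/7.3 = 1.29 kΩ.

R_C ≈ 1.3 kΩ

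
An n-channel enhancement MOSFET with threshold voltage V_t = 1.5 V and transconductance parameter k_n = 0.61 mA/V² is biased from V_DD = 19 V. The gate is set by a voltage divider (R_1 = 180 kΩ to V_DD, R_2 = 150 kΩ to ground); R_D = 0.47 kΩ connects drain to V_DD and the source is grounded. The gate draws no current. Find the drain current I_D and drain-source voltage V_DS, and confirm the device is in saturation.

I_D ≈ 16 mA, V_DS ≈ 12 V

V_G = V_DD·R_2/(R_1+R_2) = 19×150/330 = 8.64 V. With the source grounded, V_GS = V_G = 8.64 V.
Assume saturation: I_D = (k_n/2)(V_GS − V_t)² = (0.61/2)×(8.64 − 1.5)² = 0.305×7.14² = 15.5 mA.
V_DS = V_DD − I_D·R_D = 19 − 15.5×0.47 = 11.7 V.
Saturation requires V_DS ≥ V_GS − V_t = 7.14 V; 11.7 ≥ 7.14 ✓.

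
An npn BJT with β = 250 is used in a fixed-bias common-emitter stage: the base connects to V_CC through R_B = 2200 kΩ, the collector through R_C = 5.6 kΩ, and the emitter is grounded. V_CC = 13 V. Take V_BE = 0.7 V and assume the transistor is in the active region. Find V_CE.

V_CE ≈ 5.2 V

Base loop: V_CC = I_B·R_B + V_BE, so I_B = (13 − 0.7)/2200 kΩ = 0.00559 mA.
In the active region I_C = β·I_B = 250 × 0.00559 = 1.4 mA.
Collector loop: V_CE = V_CC − I_C·R_C = 13 − 1.4×5.6 = 5.17 V.
Since V_CE = 5.17 V > V_CE(sat) ≈ 0.2 V, the transistor is in the active region as assumed.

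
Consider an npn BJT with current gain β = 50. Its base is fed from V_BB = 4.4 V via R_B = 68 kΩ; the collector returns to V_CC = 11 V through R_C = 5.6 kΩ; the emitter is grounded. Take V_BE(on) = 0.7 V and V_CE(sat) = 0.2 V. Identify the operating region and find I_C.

Assume active: I_B = (4.4 − 0.7)/68 = 0.0544 mA, giving I_C = β·I_B = 2.72 mA.
But then V_CE = 11 − 2.72×5.6 = -4.24 V < V_CE(sat) = 0.2 V — impossible in the active region.
So the transistor is saturated. With V_CE = 0.2 V, I_C = (V_CC − 0.2)/R_C = 10.8/5.6 = 1.93 mA.
Check: β·I_B = 2.72 mA > I_C = 1.93 mA, confirming saturation.

saturation; I_C ≈ 1.9 mA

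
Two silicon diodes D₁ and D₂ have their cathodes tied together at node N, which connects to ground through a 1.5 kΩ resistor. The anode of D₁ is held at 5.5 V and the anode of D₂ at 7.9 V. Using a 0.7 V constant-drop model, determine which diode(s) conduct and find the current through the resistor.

Assume both conduct. Then node N would need to be at both 5.5−0.7 = 4.8 V and 7.9−0.7 = 7.2 V, which is impossible.
Assume only D₂ conducts: V_N = 7.9 − 0.7 = 7.2 V, so I_R = 7.2/1.5 = 4.8 mA.
Check D₁: its anode-to-cathode voltage is 5.5 − 7.2 = -1.7 V < 0.7 V, so it is off. The assumption is consistent.

Only D₂ conducts; I_R ≈ 4.8 mA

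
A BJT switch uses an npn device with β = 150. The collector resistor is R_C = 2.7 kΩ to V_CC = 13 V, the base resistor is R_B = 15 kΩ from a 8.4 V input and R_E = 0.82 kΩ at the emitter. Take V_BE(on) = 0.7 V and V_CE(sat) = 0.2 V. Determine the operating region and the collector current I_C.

Assume active: I_B = (8.4 − 0.7)/(15 + 151×0.82) = 0.0555 mA, I_C = β·I_B = 8.32 mA.
Then V_CE = 13 − 8.32×2.7 − 8.38×0.82 = -16.3 V < 0.2 V — the active assumption fails.
Re-solve with V_CE = 0.2 V. KCL at the emitter: V_E/R_E = (V_BB−0.7−V_E)/R_B + (V_CC−0.2−V_E)/R_C, giving V_E = 3.17 V.
I_C = (V_CC − 0.2 − V_E)/R_C = (12.8 − 3.17)/2.7 = 3.57 mA.
Check: I_B = (7.7 − 3.17)/15 = 0.302 mA, and β·I_B = 45.3 mA > I_C, confirming saturation.

saturation; I_C ≈ 3.6 mA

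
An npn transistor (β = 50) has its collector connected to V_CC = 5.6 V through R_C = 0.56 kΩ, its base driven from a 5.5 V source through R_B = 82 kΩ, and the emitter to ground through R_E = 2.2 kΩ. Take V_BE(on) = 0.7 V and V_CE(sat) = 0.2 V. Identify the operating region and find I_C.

Assume active. Base-emitter loop: I_B = (V_BB − V_BE)/(R_B + (β+1)R_E) = (5.5 − 0.7)/(82 + 51×2.2) = 0.0247 mA.
I_C = β·I_B = 50×0.0247 = 1.24 mA.
V_CE = V_CC − I_C·R_C − I_E·R_E = 5.6 − 1.24×0.56 − 1.26×2.2 = 2.13 V > V_CE(sat), so the active-region assumption holds.

active; I_C ≈ 1.2 mA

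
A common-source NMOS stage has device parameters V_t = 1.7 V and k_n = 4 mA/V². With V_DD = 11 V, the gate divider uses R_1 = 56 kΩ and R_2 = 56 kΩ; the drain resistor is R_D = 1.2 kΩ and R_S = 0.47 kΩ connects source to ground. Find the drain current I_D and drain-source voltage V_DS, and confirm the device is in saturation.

V_G = V_DD·R_2/(R_1+R_2) = 11×56/112 = 5.5 V.
Assume saturation: I_D = (k_n/2)(V_GS − V_t)² with V_GS = V_G − I_D·R_S = 5.5 − 0.47·I_D.
Substituting gives 0.442·I_D² − 8.14·I_D + 28.9 = 0, with roots I_D = 4.79 or 13.6 mA.
The root I_D = 13.6 mA gives V_GS = -0.912 V ≤ V_t, so take I_D = 4.79 mA.
Then V_GS = 3.25 V and V_DS = V_DD − I_D(R_D+R_S) = 11 − 4.79×1.67 = 3 V.
Saturation requires V_DS ≥ V_GS − V_t = 1.55 V; 3 ≥ 1.55 ✓.

I_D ≈ 4.8 mA, V_DS ≈ 3 V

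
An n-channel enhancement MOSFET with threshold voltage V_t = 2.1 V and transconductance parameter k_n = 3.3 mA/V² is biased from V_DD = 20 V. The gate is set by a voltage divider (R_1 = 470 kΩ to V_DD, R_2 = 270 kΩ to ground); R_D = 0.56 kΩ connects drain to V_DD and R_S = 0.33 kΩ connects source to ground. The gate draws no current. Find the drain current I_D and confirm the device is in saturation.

V_G = V_DD·R_2/(R_1+R_2) = 20×270/740 = 7.3 V.
Assume saturation: I_D = (k_n/2)(V_GS − V_t)² with V_GS = V_G − I_D·R_S = 7.3 − 0.33·I_D.
Substituting gives 0.18·I_D² − 6.66·I_D + 44.6 = 0, with roots I_D = 8.77 or 28.3 mA.
The root I_D = 28.3 mA gives V_GS = -2.04 V ≤ V_t, so take I_D = 8.77 mA.
Then V_GS = 4.4 V and V_DS = V_DD − I_D(R_D+R_S) = 20 − 8.77×0.89 = 12.2 V.
Saturation requires V_DS ≥ V_GS − V_t = 2.3 V; 12.2 ≥ 2.3 ✓.

I_D ≈ 8.8 mA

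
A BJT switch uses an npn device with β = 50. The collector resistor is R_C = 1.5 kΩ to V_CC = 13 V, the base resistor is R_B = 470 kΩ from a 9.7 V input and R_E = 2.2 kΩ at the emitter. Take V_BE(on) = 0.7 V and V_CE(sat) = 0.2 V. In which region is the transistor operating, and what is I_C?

active; I_C ≈ 0.77 mA

Assume active. Base-emitter loop: I_B = (V_BB − V_BE)/(R_B + (β+1)R_E) = (9.7 − 0.7)/(470 + 51×2.2) = 0.0155 mA.
I_C = β·I_B = 50×0.0155 = 0.773 mA.
V_CE = V_CC − I_C·R_C − I_E·R_E = 13 − 0.773×1.5 − 0.788×2.2 = 10.1 V > V_CE(sat), so the active-region assumption holds.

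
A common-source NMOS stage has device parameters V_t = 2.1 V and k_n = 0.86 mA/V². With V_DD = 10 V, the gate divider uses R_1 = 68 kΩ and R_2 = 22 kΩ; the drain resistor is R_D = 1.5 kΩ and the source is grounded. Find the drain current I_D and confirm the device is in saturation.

V_G = V_DD·R_2/(R_1+R_2) = 10×22/90 = 2.44 V. With the source grounded, V_GS = V_G = 2.44 V.
Assume saturation: I_D = (k_n/2)(V_GS − V_t)² = (0.86/2)×(2.44 − 2.1)² = 0.43×0.344² = 0.051 mA.
V_DS = V_DD − I_D·R_D = 10 − 0.051×1.5 = 9.92 V.
Saturation requires V_DS ≥ V_GS − V_t = 0.344 V; 9.92 ≥ 0.344 ✓.

I_D ≈ 0.051 mA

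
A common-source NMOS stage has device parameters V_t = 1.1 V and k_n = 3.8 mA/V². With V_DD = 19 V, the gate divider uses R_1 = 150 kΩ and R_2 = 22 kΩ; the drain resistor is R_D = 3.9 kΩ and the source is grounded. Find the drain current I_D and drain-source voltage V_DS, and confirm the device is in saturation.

I_D ≈ 3.4 mA, V_DS ≈ 5.9 V

V_G = V_DD·R_2/(R_1+R_2) = 19×22/172 = 2.43 V. With the source grounded, V_GS = V_G = 2.43 V.
Assume saturation: I_D = (k_n/2)(V_GS − V_t)² = (3.8/2)×(2.43 − 1.1)² = 1.9×1.33² = 3.36 mA.
V_DS = V_DD − I_D·R_D = 19 − 3.36×3.9 = 5.89 V.
Saturation requires V_DS ≥ V_GS − V_t = 1.33 V; 5.89 ≥ 1.33 ✓.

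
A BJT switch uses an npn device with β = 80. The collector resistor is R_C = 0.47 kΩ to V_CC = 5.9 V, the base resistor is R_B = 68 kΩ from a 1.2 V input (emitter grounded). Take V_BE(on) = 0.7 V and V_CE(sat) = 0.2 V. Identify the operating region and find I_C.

Assume active. Base-emitter loop: I_B = (V_BB − V_BE)/R_B = (1.2 − 0.7)/68 = 0.00735 mA.
I_C = β·I_B = 80×0.00735 = 0.588 mA.
V_CE = V_CC − I_C·R_C = 5.9 − 0.588×0.47 = 5.62 V > V_CE(sat), so the active-region assumption holds.

active; I_C ≈ 0.59 mA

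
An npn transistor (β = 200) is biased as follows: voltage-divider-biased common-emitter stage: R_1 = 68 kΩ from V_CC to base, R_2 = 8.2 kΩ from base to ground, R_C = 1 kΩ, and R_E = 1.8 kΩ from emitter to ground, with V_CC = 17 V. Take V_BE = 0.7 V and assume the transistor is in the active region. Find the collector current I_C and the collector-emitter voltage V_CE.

Thevenize the base divider: V_Th = V_CC·R_2/(R_1+R_2) = 17×8.2/76.2 = 1.83 V, R_Th = R_1‖R_2 = 7.32 kΩ.
Base-emitter loop: V_Th = I_B·R_Th + V_BE + (β+1)I_B·R_E, so I_B = (1.83 − 0.7) / (7.32 + 201×1.8) = 0.00306 mA.
I_C = β·I_B = 200×0.00306 = 0.612 mA, and I_E = (β+1)I_B = 0.615 mA.
V_CE = V_CC − I_C·R_C − I_E·R_E = 17 − 0.612×1 − 0.615×1.8 = 15.3 V.
V_CE = 15.3 V > 0.2 V confirms active-region operation.

I_C ≈ 0.61 mA, V_CE ≈ 15 V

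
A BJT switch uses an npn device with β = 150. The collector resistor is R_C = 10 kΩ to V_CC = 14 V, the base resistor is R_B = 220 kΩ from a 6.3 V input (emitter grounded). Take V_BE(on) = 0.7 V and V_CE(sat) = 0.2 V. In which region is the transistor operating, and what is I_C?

saturation; I_C ≈ 1.4 mA

Assume active: I_B = (6.3 − 0.7)/220 = 0.0255 mA, giving I_C = β·I_B = 3.82 mA.
But then V_CE = 14 − 3.82×10 = -24.2 V < V_CE(sat) = 0.2 V — impossible in the active region.
So the transistor is saturated. With V_CE = 0.2 V, I_C = (V_CC − 0.2)/R_C = 13.8/10 = 1.38 mA.
Check: β·I_B = 3.82 mA > I_C = 1.38 mA, confirming saturation.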